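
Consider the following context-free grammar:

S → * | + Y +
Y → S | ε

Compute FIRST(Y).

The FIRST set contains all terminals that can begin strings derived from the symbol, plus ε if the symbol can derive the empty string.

We compute FIRST(Y) using the standard algorithm.
FIRST(S) = {*, +}
FIRST(Y) = {*, +, ε}
Therefore, FIRST(Y) = {*, +, ε}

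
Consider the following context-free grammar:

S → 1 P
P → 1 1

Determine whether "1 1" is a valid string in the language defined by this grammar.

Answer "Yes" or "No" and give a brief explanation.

No - no valid derivation exists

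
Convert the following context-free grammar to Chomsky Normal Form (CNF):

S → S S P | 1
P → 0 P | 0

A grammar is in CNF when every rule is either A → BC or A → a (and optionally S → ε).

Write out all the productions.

S → 1; T0 → 0; P → 0; S → S X0; X0 → S P; P → T0 P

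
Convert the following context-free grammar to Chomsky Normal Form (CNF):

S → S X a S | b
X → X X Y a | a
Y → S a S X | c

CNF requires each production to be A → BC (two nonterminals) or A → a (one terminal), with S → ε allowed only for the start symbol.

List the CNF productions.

TA → a; S → b; X → a; Y → c; S → S X0; X0 → X X1; X1 → TA S; X → X X2; X2 → X X3; X3 → Y TA; Y → S X4; X4 → TA X5; X5 → S X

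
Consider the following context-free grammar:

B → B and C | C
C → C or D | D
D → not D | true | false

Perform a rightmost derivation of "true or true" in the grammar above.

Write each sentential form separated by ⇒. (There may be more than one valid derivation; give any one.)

B ⇒ C ⇒ C or D ⇒ C or true ⇒ D or true ⇒ true or true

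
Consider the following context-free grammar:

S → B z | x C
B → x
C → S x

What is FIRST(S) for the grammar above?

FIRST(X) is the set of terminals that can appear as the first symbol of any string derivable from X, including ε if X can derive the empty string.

We compute FIRST(S) using the standard algorithm.
FIRST(B) = {x}
FIRST(C) = {x}
FIRST(S) = {x}
Therefore, FIRST(S) = {x}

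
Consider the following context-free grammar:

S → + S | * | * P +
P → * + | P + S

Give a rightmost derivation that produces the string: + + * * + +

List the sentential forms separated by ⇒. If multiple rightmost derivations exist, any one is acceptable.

S ⇒ + S ⇒ + + S ⇒ + + * P + ⇒ + + * * + +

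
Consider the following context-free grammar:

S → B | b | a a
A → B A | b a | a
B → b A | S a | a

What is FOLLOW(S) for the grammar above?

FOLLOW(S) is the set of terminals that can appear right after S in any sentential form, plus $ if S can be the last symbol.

We compute FOLLOW(S) using the standard algorithm.
FOLLOW(S) starts with {$}.
FIRST(A) = {a, b}
FIRST(B) = {a, b}
FIRST(S) = {a, b}
FOLLOW(A) = {$, a, b}
FOLLOW(B) = {$, a, b}
FOLLOW(S) = {$, a}
Therefore, FOLLOW(S) = {$, a}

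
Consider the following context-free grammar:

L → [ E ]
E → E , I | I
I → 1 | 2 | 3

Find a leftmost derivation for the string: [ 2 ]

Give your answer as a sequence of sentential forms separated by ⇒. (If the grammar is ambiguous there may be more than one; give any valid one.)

L ⇒ [ E ] ⇒ [ I ] ⇒ [ 2 ]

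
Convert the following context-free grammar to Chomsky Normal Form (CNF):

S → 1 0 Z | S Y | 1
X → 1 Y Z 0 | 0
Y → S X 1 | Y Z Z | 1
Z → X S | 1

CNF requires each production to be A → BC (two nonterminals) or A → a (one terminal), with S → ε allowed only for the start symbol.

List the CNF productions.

T1 → 1; T0 → 0; S → 1; X → 0; Y → 1; Z → 1; S → T1 X0; X0 → T0 Z; S → S Y; X → T1 X1; X1 → Y X2; X2 → Z T0; Y → S X3; X3 → X T1; Y → Y X4; X4 → Z Z; Z → X S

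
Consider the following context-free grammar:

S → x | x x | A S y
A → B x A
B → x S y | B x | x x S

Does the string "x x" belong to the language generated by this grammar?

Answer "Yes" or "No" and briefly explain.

Yes - a valid derivation exists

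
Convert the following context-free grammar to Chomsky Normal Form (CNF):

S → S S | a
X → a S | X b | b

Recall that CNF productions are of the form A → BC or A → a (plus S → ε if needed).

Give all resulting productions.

S → a; TA → a; TB → b; X → b; S → S S; X → TA S; X → X TB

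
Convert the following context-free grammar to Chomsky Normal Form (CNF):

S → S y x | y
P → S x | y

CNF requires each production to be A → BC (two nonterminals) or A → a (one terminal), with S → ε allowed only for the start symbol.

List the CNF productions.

TY → y; TX → x; S → y; P → y; S → S X0; X0 → TY TX; P → S TX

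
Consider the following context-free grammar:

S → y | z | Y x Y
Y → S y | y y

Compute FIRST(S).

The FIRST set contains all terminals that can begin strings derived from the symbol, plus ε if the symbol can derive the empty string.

We compute FIRST(S) using the standard algorithm.
FIRST(S) = {y, z}
FIRST(Y) = {y, z}
Therefore, FIRST(S) = {y, z}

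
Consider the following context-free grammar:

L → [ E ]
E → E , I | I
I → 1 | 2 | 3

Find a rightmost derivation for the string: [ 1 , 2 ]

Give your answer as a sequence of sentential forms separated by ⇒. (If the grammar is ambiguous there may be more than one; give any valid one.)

L ⇒ [ E ] ⇒ [ E , I ] ⇒ [ E , 2 ] ⇒ [ I , 2 ] ⇒ [ 1 , 2 ]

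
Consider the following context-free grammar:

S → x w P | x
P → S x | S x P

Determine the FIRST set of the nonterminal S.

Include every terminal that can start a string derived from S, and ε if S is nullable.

We compute FIRST(S) using the standard algorithm.
FIRST(P) = {x}
FIRST(S) = {x}
Therefore, FIRST(S) = {x}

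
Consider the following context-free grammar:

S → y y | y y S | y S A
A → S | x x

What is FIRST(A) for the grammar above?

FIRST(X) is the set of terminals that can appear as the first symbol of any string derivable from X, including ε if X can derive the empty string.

We compute FIRST(A) using the standard algorithm.
FIRST(A) = {x, y}
FIRST(S) = {y}
Therefore, FIRST(A) = {x, y}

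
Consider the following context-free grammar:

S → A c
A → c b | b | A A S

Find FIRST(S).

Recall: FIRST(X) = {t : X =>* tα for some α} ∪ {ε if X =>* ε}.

We compute FIRST(S) using the standard algorithm.
FIRST(A) = {b, c}
FIRST(S) = {b, c}
Therefore, FIRST(S) = {b, c}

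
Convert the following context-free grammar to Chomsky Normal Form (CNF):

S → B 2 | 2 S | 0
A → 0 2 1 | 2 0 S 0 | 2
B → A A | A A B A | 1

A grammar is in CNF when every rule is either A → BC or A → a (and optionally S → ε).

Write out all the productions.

T2 → 2; S → 0; T0 → 0; T1 → 1; A → 2; B → 1; S → B T2; S → T2 S; A → T0 X0; X0 → T2 T1; A → T2 X1; X1 → T0 X2; X2 → S T0; B → A A; B → A X3; X3 → A X4; X4 → B A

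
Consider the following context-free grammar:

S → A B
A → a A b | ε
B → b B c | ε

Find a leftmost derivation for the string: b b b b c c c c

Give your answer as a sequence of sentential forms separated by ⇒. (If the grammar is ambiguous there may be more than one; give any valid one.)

S ⇒ A B ⇒ B ⇒ b B c ⇒ b b B c c ⇒ b b b B c c c ⇒ b b b b B c c c c ⇒ b b b b c c c c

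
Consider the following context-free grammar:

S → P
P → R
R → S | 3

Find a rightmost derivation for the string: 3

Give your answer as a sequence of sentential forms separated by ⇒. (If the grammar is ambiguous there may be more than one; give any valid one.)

S ⇒ P ⇒ R ⇒ 3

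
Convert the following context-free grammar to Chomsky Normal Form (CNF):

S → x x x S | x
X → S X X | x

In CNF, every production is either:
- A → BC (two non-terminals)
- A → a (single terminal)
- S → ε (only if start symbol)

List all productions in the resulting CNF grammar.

TX → x; S → x; X → x; S → TX X0; X0 → TX X1; X1 → TX S; X → S X2; X2 → X X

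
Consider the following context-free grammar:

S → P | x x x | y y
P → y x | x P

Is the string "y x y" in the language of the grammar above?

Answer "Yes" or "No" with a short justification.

No - no valid derivation exists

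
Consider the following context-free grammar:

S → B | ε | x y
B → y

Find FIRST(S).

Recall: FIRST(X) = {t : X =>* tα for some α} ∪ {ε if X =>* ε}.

We compute FIRST(S) using the standard algorithm.
FIRST(B) = {y}
FIRST(S) = {x, y, ε}
Therefore, FIRST(S) = {x, y, ε}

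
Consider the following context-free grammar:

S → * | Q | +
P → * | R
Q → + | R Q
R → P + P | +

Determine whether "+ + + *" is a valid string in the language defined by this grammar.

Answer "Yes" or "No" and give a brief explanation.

No - no valid derivation exists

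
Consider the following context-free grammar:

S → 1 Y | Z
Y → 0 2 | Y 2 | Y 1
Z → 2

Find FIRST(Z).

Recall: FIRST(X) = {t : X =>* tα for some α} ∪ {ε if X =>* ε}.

We compute FIRST(Z) using the standard algorithm.
FIRST(S) = {1, 2}
FIRST(Y) = {0}
FIRST(Z) = {2}
Therefore, FIRST(Z) = {2}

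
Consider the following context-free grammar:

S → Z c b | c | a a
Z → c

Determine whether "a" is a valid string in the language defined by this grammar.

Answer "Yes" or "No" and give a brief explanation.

No - no valid derivation exists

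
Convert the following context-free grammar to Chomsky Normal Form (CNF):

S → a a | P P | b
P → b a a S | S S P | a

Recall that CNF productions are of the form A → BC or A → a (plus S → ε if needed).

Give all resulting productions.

TA → a; S → b; TB → b; P → a; S → TA TA; S → P P; P → TB X0; X0 → TA X1; X1 → TA S; P → S X2; X2 → S P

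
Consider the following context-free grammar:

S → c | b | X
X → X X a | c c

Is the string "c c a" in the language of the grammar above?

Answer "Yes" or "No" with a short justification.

No - no valid derivation exists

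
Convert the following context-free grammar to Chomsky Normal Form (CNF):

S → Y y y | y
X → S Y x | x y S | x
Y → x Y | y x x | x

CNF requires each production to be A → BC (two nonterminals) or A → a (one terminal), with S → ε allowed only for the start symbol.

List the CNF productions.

TY → y; S → y; TX → x; X → x; Y → x; S → Y X0; X0 → TY TY; X → S X1; X1 → Y TX; X → TX X2; X2 → TY S; Y → TX Y; Y → TY X3; X3 → TX TX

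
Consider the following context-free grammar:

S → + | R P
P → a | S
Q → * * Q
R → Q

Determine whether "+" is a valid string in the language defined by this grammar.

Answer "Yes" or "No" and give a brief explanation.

Yes - a valid derivation exists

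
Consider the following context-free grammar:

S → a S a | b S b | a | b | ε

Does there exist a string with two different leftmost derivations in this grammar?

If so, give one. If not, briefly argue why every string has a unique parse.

No - every string in the language has a unique leftmost derivation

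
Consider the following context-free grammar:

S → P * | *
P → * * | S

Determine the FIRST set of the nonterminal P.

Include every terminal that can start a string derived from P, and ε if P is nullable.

We compute FIRST(P) using the standard algorithm.
FIRST(P) = {*}
FIRST(S) = {*}
Therefore, FIRST(P) = {*}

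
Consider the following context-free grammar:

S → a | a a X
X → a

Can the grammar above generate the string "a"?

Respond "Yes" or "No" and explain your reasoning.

Yes - a valid derivation exists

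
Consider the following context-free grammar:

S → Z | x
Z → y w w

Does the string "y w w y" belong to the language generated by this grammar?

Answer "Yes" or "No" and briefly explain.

No - no valid derivation exists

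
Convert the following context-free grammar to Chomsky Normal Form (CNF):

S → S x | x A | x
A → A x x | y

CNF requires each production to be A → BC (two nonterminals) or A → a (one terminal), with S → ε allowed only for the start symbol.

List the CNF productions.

TX → x; S → x; A → y; S → S TX; S → TX A; A → A X0; X0 → TX TX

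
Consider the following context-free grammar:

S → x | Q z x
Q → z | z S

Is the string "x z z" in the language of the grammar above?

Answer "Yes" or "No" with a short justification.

No - no valid derivation exists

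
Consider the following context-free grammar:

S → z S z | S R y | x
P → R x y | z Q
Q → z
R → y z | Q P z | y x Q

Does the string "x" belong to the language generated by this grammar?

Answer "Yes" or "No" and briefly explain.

Yes - a valid derivation exists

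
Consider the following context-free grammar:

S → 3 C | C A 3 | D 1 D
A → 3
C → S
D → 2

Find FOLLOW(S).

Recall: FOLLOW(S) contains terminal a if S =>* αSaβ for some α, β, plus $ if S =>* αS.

We compute FOLLOW(S) using the standard algorithm.
FOLLOW(S) starts with {$}.
FIRST(A) = {3}
FIRST(C) = {2, 3}
FIRST(D) = {2}
FIRST(S) = {2, 3}
FOLLOW(A) = {3}
FOLLOW(C) = {$, 3}
FOLLOW(D) = {$, 1, 3}
FOLLOW(S) = {$, 3}
Therefore, FOLLOW(S) = {$, 3}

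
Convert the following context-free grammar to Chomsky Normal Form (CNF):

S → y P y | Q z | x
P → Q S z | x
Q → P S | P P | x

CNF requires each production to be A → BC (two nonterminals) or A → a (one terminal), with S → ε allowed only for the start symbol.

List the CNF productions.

TY → y; TZ → z; S → x; P → x; Q → x; S → TY X0; X0 → P TY; S → Q TZ; P → Q X1; X1 → S TZ; Q → P S; Q → P P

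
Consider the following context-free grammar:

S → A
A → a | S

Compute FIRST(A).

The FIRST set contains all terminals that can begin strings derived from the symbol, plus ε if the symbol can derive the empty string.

We compute FIRST(A) using the standard algorithm.
FIRST(A) = {a}
FIRST(S) = {a}
Therefore, FIRST(A) = {a}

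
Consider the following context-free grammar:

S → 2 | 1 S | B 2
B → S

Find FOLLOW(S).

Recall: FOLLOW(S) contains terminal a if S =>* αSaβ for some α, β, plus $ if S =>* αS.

We compute FOLLOW(S) using the standard algorithm.
FOLLOW(S) starts with {$}.
FIRST(B) = {1, 2}
FIRST(S) = {1, 2}
FOLLOW(B) = {2}
FOLLOW(S) = {$, 2}
Therefore, FOLLOW(S) = {$, 2}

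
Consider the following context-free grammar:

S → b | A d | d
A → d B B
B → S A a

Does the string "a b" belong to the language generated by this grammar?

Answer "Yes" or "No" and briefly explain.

No - no valid derivation exists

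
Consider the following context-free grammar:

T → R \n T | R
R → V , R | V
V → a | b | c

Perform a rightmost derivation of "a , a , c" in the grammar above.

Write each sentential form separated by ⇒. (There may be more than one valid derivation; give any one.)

T ⇒ R ⇒ V , R ⇒ V , V , R ⇒ V , V , V ⇒ V , V , c ⇒ V , a , c ⇒ a , a , c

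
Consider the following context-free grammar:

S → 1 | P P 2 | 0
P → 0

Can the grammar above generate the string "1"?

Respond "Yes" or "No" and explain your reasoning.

Yes - a valid derivation exists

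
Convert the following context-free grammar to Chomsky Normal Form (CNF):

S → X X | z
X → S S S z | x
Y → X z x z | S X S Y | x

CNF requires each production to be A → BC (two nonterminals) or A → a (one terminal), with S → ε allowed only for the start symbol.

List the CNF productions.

S → z; TZ → z; X → x; TX → x; Y → x; S → X X; X → S X0; X0 → S X1; X1 → S TZ; Y → X X2; X2 → TZ X3; X3 → TX TZ; Y → S X4; X4 → X X5; X5 → S Y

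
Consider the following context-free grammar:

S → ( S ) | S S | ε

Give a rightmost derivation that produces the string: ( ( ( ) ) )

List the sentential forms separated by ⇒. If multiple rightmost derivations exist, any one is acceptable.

S ⇒ ( S ) ⇒ ( ( S ) ) ⇒ ( ( ( S ) ) ) ⇒ ( ( ( ) ) )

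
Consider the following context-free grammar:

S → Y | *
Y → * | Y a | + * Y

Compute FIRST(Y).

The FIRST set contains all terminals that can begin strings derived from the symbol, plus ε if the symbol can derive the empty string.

We compute FIRST(Y) using the standard algorithm.
FIRST(S) = {*, +}
FIRST(Y) = {*, +}
Therefore, FIRST(Y) = {*, +}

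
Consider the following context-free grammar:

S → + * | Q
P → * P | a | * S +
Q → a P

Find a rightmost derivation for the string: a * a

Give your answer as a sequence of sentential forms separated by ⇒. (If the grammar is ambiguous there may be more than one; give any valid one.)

S ⇒ Q ⇒ a P ⇒ a * P ⇒ a * a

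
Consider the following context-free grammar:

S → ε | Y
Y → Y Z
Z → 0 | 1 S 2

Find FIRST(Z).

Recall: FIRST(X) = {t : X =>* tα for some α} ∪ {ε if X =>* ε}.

We compute FIRST(Z) using the standard algorithm.
FIRST(S) = {ε}
FIRST(Y) = {}
FIRST(Z) = {0, 1}
Therefore, FIRST(Z) = {0, 1}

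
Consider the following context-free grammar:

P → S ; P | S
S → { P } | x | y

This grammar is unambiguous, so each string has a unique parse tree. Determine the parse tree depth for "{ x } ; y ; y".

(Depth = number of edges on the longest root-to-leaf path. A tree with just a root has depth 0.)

4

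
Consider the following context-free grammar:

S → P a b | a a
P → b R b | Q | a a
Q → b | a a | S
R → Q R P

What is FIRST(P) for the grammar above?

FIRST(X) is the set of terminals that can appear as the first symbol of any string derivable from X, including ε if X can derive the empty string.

We compute FIRST(P) using the standard algorithm.
FIRST(P) = {a, b}
FIRST(Q) = {a, b}
FIRST(R) = {a, b}
FIRST(S) = {a, b}
Therefore, FIRST(P) = {a, b}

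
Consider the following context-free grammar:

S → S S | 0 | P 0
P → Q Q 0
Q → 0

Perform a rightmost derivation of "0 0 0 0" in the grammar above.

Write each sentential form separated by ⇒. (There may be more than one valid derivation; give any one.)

S ⇒ P 0 ⇒ Q Q 0 0 ⇒ Q 0 0 0 ⇒ 0 0 0 0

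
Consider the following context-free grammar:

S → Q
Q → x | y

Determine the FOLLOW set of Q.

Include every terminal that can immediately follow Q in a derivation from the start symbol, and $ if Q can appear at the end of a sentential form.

We compute FOLLOW(Q) using the standard algorithm.
FOLLOW(S) starts with {$}.
FIRST(Q) = {x, y}
FIRST(S) = {x, y}
FOLLOW(Q) = {$}
FOLLOW(S) = {$}
Therefore, FOLLOW(Q) = {$}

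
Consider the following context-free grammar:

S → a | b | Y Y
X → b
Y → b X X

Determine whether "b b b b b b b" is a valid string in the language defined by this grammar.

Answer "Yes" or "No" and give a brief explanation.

No - no valid derivation exists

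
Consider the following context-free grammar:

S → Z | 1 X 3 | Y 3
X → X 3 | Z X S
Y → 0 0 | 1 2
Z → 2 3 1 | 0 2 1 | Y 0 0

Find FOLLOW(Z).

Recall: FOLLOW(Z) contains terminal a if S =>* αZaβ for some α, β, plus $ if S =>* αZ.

We compute FOLLOW(Z) using the standard algorithm.
FOLLOW(S) starts with {$}.
FIRST(S) = {0, 1, 2}
FIRST(X) = {0, 1, 2}
FIRST(Y) = {0, 1}
FIRST(Z) = {0, 1, 2}
FOLLOW(S) = {$, 0, 1, 2, 3}
FOLLOW(X) = {0, 1, 2, 3}
FOLLOW(Y) = {0, 3}
FOLLOW(Z) = {$, 0, 1, 2, 3}
Therefore, FOLLOW(Z) = {$, 0, 1, 2, 3}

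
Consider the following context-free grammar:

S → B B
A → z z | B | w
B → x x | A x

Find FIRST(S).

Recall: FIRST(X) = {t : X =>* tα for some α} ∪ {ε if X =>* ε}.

We compute FIRST(S) using the standard algorithm.
FIRST(A) = {w, x, z}
FIRST(B) = {w, x, z}
FIRST(S) = {w, x, z}
Therefore, FIRST(S) = {w, x, z}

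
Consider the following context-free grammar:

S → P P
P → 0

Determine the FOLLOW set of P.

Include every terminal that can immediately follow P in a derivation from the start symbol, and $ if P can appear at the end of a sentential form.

We compute FOLLOW(P) using the standard algorithm.
FOLLOW(S) starts with {$}.
FIRST(P) = {0}
FIRST(S) = {0}
FOLLOW(P) = {$, 0}
FOLLOW(S) = {$}
Therefore, FOLLOW(P) = {$, 0}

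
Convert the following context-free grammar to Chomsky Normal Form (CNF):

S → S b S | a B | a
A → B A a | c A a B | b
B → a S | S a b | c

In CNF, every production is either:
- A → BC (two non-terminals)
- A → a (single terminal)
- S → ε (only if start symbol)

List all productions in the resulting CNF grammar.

TB → b; TA → a; S → a; TC → c; A → b; B → c; S → S X0; X0 → TB S; S → TA B; A → B X1; X1 → A TA; A → TC X2; X2 → A X3; X3 → TA B; B → TA S; B → S X4; X4 → TA TB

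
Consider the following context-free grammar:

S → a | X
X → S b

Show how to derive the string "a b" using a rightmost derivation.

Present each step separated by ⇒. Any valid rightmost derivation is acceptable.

S ⇒ X ⇒ S b ⇒ a b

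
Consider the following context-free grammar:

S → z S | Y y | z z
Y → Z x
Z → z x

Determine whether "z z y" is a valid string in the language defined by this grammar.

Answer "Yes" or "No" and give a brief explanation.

No - no valid derivation exists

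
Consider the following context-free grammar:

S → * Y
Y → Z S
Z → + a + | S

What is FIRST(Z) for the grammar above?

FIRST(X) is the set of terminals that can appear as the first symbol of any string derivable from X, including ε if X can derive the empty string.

We compute FIRST(Z) using the standard algorithm.
FIRST(S) = {*}
FIRST(Y) = {*, +}
FIRST(Z) = {*, +}
Therefore, FIRST(Z) = {*, +}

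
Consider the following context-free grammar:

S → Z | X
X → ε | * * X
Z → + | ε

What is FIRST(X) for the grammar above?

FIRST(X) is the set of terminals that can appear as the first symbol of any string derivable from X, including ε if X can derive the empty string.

We compute FIRST(X) using the standard algorithm.
FIRST(S) = {*, +, ε}
FIRST(X) = {*, ε}
FIRST(Z) = {+, ε}
Therefore, FIRST(X) = {*, ε}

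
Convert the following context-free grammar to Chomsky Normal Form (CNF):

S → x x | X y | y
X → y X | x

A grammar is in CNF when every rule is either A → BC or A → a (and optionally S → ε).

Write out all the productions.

TX → x; TY → y; S → y; X → x; S → TX TX; S → X TY; X → TY X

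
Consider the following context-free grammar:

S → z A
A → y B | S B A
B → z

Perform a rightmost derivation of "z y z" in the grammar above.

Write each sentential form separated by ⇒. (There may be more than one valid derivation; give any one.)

S ⇒ z A ⇒ z y B ⇒ z y z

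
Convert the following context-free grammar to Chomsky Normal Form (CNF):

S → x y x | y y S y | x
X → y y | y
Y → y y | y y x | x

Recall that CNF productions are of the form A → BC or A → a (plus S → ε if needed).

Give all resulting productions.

TX → x; TY → y; S → x; X → y; Y → x; S → TX X0; X0 → TY TX; S → TY X1; X1 → TY X2; X2 → S TY; X → TY TY; Y → TY TY; Y → TY X3; X3 → TY TX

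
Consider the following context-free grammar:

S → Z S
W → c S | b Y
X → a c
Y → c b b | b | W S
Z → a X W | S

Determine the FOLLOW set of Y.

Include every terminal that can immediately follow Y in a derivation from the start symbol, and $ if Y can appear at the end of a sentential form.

We compute FOLLOW(Y) using the standard algorithm.
FOLLOW(S) starts with {$}.
FIRST(S) = {a}
FIRST(W) = {b, c}
FIRST(X) = {a}
FIRST(Y) = {b, c}
FIRST(Z) = {a}
FOLLOW(S) = {$, a}
FOLLOW(W) = {a}
FOLLOW(X) = {b, c}
FOLLOW(Y) = {a}
FOLLOW(Z) = {a}
Therefore, FOLLOW(Y) = {a}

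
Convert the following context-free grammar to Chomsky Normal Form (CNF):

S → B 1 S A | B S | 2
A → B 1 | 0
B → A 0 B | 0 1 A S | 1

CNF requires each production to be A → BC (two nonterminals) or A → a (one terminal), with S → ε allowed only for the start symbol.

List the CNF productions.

T1 → 1; S → 2; A → 0; T0 → 0; B → 1; S → B X0; X0 → T1 X1; X1 → S A; S → B S; A → B T1; B → A X2; X2 → T0 B; B → T0 X3; X3 → T1 X4; X4 → A S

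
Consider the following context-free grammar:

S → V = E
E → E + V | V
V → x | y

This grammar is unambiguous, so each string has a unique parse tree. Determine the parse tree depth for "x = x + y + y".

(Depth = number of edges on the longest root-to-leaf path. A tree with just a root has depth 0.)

5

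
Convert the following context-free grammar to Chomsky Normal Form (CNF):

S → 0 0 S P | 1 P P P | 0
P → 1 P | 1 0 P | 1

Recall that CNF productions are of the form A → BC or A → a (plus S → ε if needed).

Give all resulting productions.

T0 → 0; T1 → 1; S → 0; P → 1; S → T0 X0; X0 → T0 X1; X1 → S P; S → T1 X2; X2 → P X3; X3 → P P; P → T1 P; P → T1 X4; X4 → T0 P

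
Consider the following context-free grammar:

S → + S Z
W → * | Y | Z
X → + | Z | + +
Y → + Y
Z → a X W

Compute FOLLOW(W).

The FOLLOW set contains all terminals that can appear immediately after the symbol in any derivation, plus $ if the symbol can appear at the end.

We compute FOLLOW(W) using the standard algorithm.
FOLLOW(S) starts with {$}.
FIRST(S) = {+}
FIRST(W) = {*, +, a}
FIRST(X) = {+, a}
FIRST(Y) = {+}
FIRST(Z) = {a}
FOLLOW(S) = {$, a}
FOLLOW(W) = {$, *, +, a}
FOLLOW(X) = {*, +, a}
FOLLOW(Y) = {$, *, +, a}
FOLLOW(Z) = {$, *, +, a}
Therefore, FOLLOW(W) = {$, *, +, a}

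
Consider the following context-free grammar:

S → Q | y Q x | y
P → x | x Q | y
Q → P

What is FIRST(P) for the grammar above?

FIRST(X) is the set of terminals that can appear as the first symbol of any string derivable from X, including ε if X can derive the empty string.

We compute FIRST(P) using the standard algorithm.
FIRST(P) = {x, y}
FIRST(Q) = {x, y}
FIRST(S) = {x, y}
Therefore, FIRST(P) = {x, y}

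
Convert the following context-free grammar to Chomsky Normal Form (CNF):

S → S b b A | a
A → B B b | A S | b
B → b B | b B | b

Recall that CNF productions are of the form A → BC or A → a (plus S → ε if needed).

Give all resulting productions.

TB → b; S → a; A → b; B → b; S → S X0; X0 → TB X1; X1 → TB A; A → B X2; X2 → B TB; A → A S; B → TB B; B → TB B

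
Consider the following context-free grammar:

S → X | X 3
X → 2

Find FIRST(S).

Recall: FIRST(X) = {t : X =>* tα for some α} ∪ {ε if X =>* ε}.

We compute FIRST(S) using the standard algorithm.
FIRST(S) = {2}
FIRST(X) = {2}
Therefore, FIRST(S) = {2}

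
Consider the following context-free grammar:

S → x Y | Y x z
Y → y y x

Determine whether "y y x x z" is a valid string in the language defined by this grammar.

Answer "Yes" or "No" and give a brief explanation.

Yes - a valid derivation exists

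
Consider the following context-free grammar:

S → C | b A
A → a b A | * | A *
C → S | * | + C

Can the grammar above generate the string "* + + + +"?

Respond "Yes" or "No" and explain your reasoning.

No - no valid derivation exists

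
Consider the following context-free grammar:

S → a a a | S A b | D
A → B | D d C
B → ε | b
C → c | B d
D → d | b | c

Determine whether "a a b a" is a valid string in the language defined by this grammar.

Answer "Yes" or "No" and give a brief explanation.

No - no valid derivation exists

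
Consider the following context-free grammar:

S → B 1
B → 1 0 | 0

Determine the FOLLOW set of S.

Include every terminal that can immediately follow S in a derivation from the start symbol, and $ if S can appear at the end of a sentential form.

We compute FOLLOW(S) using the standard algorithm.
FOLLOW(S) starts with {$}.
FIRST(B) = {0, 1}
FIRST(S) = {0, 1}
FOLLOW(B) = {1}
FOLLOW(S) = {$}
Therefore, FOLLOW(S) = {$}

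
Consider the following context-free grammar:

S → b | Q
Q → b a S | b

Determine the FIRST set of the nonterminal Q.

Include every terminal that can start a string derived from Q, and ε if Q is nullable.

We compute FIRST(Q) using the standard algorithm.
FIRST(Q) = {b}
FIRST(S) = {b}
Therefore, FIRST(Q) = {b}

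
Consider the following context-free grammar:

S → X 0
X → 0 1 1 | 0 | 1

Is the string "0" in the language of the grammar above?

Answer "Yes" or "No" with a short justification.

No - no valid derivation exists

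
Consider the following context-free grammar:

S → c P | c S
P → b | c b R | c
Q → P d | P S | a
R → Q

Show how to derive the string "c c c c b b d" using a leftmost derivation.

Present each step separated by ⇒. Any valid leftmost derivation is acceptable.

S ⇒ c S ⇒ c c S ⇒ c c c P ⇒ c c c c b R ⇒ c c c c b Q ⇒ c c c c b P d ⇒ c c c c b b d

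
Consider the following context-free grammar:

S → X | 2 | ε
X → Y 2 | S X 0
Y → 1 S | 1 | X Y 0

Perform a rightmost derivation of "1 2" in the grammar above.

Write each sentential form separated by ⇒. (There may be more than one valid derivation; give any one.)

S ⇒ X ⇒ Y 2 ⇒ 1 2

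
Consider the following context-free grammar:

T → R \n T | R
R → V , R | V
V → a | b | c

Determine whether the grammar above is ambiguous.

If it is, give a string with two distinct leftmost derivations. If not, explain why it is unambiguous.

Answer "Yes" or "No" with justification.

No - the grammar is unambiguous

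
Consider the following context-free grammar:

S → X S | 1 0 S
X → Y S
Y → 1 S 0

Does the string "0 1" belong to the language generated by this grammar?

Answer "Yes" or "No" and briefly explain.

No - no valid derivation exists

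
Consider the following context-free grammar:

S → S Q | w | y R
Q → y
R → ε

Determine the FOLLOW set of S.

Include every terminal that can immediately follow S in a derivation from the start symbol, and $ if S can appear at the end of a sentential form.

We compute FOLLOW(S) using the standard algorithm.
FOLLOW(S) starts with {$}.
FIRST(Q) = {y}
FIRST(R) = {ε}
FIRST(S) = {w, y}
FOLLOW(Q) = {$, y}
FOLLOW(R) = {$, y}
FOLLOW(S) = {$, y}
Therefore, FOLLOW(S) = {$, y}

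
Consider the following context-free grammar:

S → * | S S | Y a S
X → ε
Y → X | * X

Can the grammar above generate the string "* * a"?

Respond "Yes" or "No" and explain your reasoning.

No - no valid derivation exists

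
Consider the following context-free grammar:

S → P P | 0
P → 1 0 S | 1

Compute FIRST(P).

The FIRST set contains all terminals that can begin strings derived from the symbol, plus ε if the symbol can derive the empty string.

We compute FIRST(P) using the standard algorithm.
FIRST(P) = {1}
FIRST(S) = {0, 1}
Therefore, FIRST(P) = {1}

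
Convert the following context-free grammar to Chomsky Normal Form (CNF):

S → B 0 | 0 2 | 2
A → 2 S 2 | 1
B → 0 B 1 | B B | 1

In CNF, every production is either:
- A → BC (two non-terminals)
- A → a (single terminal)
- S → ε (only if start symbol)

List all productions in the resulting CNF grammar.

T0 → 0; T2 → 2; S → 2; A → 1; T1 → 1; B → 1; S → B T0; S → T0 T2; A → T2 X0; X0 → S T2; B → T0 X1; X1 → B T1; B → B B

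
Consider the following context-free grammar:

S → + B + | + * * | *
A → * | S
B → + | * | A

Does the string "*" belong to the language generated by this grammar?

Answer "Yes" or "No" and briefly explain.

Yes - a valid derivation exists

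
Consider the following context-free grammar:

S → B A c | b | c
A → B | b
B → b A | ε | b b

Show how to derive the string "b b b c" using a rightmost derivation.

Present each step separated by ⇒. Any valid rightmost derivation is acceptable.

S ⇒ B A c ⇒ B b c ⇒ b b b c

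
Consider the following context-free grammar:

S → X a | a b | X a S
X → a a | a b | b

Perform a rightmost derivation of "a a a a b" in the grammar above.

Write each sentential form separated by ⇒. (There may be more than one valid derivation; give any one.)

S ⇒ X a S ⇒ X a a b ⇒ a a a a b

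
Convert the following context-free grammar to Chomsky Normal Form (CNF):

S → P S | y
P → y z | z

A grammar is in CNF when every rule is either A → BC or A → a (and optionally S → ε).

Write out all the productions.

S → y; TY → y; TZ → z; P → z; S → P S; P → TY TZ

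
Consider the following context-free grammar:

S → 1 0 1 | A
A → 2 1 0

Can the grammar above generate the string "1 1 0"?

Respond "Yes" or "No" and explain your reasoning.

No - no valid derivation exists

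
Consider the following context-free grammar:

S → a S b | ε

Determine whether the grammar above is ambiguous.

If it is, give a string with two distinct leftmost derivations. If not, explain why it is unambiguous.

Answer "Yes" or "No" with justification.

No - the grammar is unambiguous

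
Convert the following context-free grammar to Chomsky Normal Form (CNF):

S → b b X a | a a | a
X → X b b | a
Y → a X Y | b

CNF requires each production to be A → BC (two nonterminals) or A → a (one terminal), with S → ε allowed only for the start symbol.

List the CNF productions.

TB → b; TA → a; S → a; X → a; Y → b; S → TB X0; X0 → TB X1; X1 → X TA; S → TA TA; X → X X2; X2 → TB TB; Y → TA X3; X3 → X Y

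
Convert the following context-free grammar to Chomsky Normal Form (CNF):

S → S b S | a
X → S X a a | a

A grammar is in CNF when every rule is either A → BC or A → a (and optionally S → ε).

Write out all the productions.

TB → b; S → a; TA → a; X → a; S → S X0; X0 → TB S; X → S X1; X1 → X X2; X2 → TA TA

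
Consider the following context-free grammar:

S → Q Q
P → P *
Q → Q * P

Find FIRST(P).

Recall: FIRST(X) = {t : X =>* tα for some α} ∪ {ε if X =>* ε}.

We compute FIRST(P) using the standard algorithm.
FIRST(P) = {}
FIRST(Q) = {}
FIRST(S) = {}
Therefore, FIRST(P) = {}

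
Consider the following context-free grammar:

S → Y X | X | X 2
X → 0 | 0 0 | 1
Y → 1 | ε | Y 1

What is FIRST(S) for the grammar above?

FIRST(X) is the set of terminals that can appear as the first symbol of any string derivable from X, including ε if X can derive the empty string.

We compute FIRST(S) using the standard algorithm.
FIRST(S) = {0, 1}
FIRST(X) = {0, 1}
FIRST(Y) = {1, ε}
Therefore, FIRST(S) = {0, 1}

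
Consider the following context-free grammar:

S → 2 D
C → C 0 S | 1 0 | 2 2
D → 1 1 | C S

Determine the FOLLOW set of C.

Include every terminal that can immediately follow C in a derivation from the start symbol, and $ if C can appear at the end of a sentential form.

We compute FOLLOW(C) using the standard algorithm.
FOLLOW(S) starts with {$}.
FIRST(C) = {1, 2}
FIRST(D) = {1, 2}
FIRST(S) = {2}
FOLLOW(C) = {0, 2}
FOLLOW(D) = {$, 0, 2}
FOLLOW(S) = {$, 0, 2}
Therefore, FOLLOW(C) = {0, 2}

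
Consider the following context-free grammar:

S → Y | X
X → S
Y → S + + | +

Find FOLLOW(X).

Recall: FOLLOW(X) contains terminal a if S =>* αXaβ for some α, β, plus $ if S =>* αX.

We compute FOLLOW(X) using the standard algorithm.
FOLLOW(S) starts with {$}.
FIRST(S) = {+}
FIRST(X) = {+}
FIRST(Y) = {+}
FOLLOW(S) = {$, +}
FOLLOW(X) = {$, +}
FOLLOW(Y) = {$, +}
Therefore, FOLLOW(X) = {$, +}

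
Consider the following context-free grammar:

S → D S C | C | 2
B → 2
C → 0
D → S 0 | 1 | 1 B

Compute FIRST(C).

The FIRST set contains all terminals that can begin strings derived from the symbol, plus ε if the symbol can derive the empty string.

We compute FIRST(C) using the standard algorithm.
FIRST(B) = {2}
FIRST(C) = {0}
FIRST(D) = {0, 1, 2}
FIRST(S) = {0, 1, 2}
Therefore, FIRST(C) = {0}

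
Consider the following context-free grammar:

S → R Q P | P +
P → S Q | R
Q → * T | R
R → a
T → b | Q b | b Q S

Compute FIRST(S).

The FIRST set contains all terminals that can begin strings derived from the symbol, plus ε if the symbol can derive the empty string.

We compute FIRST(S) using the standard algorithm.
FIRST(P) = {a}
FIRST(Q) = {*, a}
FIRST(R) = {a}
FIRST(S) = {a}
FIRST(T) = {*, a, b}
Therefore, FIRST(S) = {a}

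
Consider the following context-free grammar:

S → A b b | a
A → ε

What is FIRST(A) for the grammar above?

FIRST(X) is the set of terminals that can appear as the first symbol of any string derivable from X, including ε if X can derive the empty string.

We compute FIRST(A) using the standard algorithm.
FIRST(A) = {ε}
FIRST(S) = {a, b}
Therefore, FIRST(A) = {ε}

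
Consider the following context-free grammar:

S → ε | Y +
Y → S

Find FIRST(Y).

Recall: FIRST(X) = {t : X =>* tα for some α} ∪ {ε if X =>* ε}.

We compute FIRST(Y) using the standard algorithm.
FIRST(S) = {+, ε}
FIRST(Y) = {+, ε}
Therefore, FIRST(Y) = {+, ε}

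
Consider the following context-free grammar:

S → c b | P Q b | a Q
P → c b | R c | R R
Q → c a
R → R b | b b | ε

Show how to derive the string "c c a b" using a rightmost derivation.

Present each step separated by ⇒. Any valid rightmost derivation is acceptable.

S ⇒ P Q b ⇒ P c a b ⇒ R c c a b ⇒ c c a b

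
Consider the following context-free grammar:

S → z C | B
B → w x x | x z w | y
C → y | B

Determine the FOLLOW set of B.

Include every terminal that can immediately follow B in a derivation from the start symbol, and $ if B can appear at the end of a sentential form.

We compute FOLLOW(B) using the standard algorithm.
FOLLOW(S) starts with {$}.
FIRST(B) = {w, x, y}
FIRST(C) = {w, x, y}
FIRST(S) = {w, x, y, z}
FOLLOW(B) = {$}
FOLLOW(C) = {$}
FOLLOW(S) = {$}
Therefore, FOLLOW(B) = {$}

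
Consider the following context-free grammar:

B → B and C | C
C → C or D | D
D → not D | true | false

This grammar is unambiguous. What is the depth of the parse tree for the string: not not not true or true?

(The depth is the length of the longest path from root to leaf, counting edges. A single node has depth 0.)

7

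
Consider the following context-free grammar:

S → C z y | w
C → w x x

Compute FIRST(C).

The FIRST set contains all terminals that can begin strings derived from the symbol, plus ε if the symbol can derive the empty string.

We compute FIRST(C) using the standard algorithm.
FIRST(C) = {w}
FIRST(S) = {w}
Therefore, FIRST(C) = {w}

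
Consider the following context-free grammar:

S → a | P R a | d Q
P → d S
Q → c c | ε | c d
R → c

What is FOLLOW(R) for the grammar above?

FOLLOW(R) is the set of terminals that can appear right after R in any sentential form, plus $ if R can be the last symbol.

We compute FOLLOW(R) using the standard algorithm.
FOLLOW(S) starts with {$}.
FIRST(P) = {d}
FIRST(Q) = {c, ε}
FIRST(R) = {c}
FIRST(S) = {a, d}
FOLLOW(P) = {c}
FOLLOW(Q) = {$, c}
FOLLOW(R) = {a}
FOLLOW(S) = {$, c}
Therefore, FOLLOW(R) = {a}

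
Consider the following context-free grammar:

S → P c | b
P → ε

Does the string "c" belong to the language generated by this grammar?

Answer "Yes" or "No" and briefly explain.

Yes - a valid derivation exists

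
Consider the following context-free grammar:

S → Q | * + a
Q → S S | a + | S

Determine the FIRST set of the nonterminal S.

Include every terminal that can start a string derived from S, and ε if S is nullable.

We compute FIRST(S) using the standard algorithm.
FIRST(Q) = {*, a}
FIRST(S) = {*, a}
Therefore, FIRST(S) = {*, a}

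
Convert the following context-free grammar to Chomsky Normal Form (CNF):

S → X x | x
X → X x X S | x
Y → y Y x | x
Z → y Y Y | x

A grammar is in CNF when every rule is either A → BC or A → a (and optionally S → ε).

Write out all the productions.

TX → x; S → x; X → x; TY → y; Y → x; Z → x; S → X TX; X → X X0; X0 → TX X1; X1 → X S; Y → TY X2; X2 → Y TX; Z → TY X3; X3 → Y Y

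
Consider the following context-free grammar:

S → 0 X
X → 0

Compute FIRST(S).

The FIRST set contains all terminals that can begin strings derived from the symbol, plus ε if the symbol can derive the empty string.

We compute FIRST(S) using the standard algorithm.
FIRST(S) = {0}
FIRST(X) = {0}
Therefore, FIRST(S) = {0}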